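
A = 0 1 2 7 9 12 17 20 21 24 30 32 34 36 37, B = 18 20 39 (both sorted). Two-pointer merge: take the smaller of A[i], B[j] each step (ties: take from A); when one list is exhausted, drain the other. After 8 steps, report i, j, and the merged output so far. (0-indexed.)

i=0 j=0: A[i]=0<=B[j]=18 take 0, i++
i=1 j=0: A[i]=1<=B[j]=18 take 1, i++
i=2 j=0: A[i]=2<=B[j]=18 take 2, i++
i=3 j=0: A[i]=7<=B[j]=18 take 7, i++
i=4 j=0: A[i]=9<=B[j]=18 take 9, i++
i=5 j=0: A[i]=12<=B[j]=18 take 12, i++
i=6 j=0: A[i]=17<=B[j]=18 take 17, i++
i=7 j=0: A[i]=20>B[j]=18 take 18, j++

i=7, j=1, merged so far=[0, 1, 2, 7, 9, 12, 17, 18]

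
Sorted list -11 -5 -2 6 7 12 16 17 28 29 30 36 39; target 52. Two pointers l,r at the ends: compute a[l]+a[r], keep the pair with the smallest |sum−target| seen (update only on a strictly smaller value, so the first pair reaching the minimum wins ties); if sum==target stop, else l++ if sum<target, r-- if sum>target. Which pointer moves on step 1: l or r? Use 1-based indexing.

l

l=1 r=13: -11+39=28 d=24 *, l++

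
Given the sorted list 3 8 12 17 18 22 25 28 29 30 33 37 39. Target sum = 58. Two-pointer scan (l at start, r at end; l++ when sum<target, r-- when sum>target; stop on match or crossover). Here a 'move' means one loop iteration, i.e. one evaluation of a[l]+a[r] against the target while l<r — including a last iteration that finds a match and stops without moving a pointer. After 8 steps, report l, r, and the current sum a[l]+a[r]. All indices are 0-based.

l=6, r=10, sum=58

[0,12] 3+39=42 <58 → l++
[1,12] 8+39=47 <58 → l++
[2,12] 12+39=51 <58 → l++
[3,12] 17+39=56 <58 → l++
[4,12] 18+39=57 <58 → l++
[5,12] 22+39=61 >58 → r--
[5,11] 22+37=59 >58 → r--
[5,10] 22+33=55 <58 → l++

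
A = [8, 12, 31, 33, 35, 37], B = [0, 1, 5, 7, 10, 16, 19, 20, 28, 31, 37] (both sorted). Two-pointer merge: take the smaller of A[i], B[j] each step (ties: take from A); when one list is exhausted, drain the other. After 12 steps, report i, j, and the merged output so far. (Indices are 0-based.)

i=3, j=9, merged so far=[0, 1, 5, 7, 8, 10, 12, 16, 19, 20, 28, 31]

i=0 j=0: A[i]=8>B[j]=0 take 0, j++
i=0 j=1: A[i]=8>B[j]=1 take 1, j++
i=0 j=2: A[i]=8>B[j]=5 take 5, j++
i=0 j=3: A[i]=8>B[j]=7 take 7, j++
i=0 j=4: A[i]=8<=B[j]=10 take 8, i++
i=1 j=4: A[i]=12>B[j]=10 take 10, j++
i=1 j=5: A[i]=12<=B[j]=16 take 12, i++
i=2 j=5: A[i]=31>B[j]=16 take 16, j++
i=2 j=6: A[i]=31>B[j]=19 take 19, j++
i=2 j=7: A[i]=31>B[j]=20 take 20, j++
i=2 j=8: A[i]=31>B[j]=28 take 28, j++
i=2 j=9: A[i]=31<=B[j]=31 take 31, i++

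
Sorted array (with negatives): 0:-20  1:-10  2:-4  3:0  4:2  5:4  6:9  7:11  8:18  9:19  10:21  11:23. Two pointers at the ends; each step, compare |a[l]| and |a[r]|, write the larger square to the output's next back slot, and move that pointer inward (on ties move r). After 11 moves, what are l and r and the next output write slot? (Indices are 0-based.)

l=0 r=11: |-20|<=|23| out[11]=529, r--
l=0 r=10: |-20|<=|21| out[10]=441, r--
l=0 r=9: |-20|>|19| out[9]=400, l++
l=1 r=9: |-10|<=|19| out[8]=361, r--
l=1 r=8: |-10|<=|18| out[7]=324, r--
l=1 r=7: |-10|<=|11| out[6]=121, r--
l=1 r=6: |-10|>|9| out[5]=100, l++
l=2 r=6: |-4|<=|9| out[4]=81, r--
l=2 r=5: |-4|<=|4| out[3]=16, r--
l=2 r=4: |-4|>|2| out[2]=16, l++
l=3 r=4: |0|<=|2| out[1]=4, r--

l=3, r=3, next write slot=0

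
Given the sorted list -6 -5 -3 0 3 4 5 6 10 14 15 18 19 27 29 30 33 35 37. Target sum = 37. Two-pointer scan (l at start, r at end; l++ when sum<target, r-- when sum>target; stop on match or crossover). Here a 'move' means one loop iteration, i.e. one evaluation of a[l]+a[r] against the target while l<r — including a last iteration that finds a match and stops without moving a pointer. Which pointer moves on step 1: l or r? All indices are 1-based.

l

[1,19] -6+37=31 <37 → l++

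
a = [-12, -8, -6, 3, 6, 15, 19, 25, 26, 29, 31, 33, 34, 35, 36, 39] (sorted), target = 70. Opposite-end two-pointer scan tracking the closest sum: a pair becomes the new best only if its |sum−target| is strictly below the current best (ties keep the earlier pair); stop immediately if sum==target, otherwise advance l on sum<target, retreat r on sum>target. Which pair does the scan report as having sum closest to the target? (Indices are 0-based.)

l=0 r=15: -12+39=27 d=43 *, l++
l=1 r=15: -8+39=31 d=39 *, l++
l=2 r=15: -6+39=33 d=37 *, l++
l=3 r=15: 3+39=42 d=28 *, l++
l=4 r=15: 6+39=45 d=25 *, l++
l=5 r=15: 15+39=54 d=16 *, l++
l=6 r=15: 19+39=58 d=12 *, l++
l=7 r=15: 25+39=64 d=6 *, l++
l=8 r=15: 26+39=65 d=5 *, l++
l=9 r=15: 29+39=68 d=2 *, l++
l=10 r=15: 31+39=70 d=0 *, stop

pair (31, 39) with sum 70 (|Δ|=0)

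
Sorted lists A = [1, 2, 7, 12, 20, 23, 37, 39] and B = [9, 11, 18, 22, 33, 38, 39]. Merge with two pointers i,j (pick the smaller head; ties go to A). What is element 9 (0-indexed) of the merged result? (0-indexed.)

merged[9] = 23

i=0 j=0: A[i]=1<=B[j]=9 take 1, i++
i=1 j=0: A[i]=2<=B[j]=9 take 2, i++
i=2 j=0: A[i]=7<=B[j]=9 take 7, i++
i=3 j=0: A[i]=12>B[j]=9 take 9, j++
i=3 j=1: A[i]=12>B[j]=11 take 11, j++
i=3 j=2: A[i]=12<=B[j]=18 take 12, i++
i=4 j=2: A[i]=20>B[j]=18 take 18, j++
i=4 j=3: A[i]=20<=B[j]=22 take 20, i++
i=5 j=3: A[i]=23>B[j]=22 take 22, j++
i=5 j=4: A[i]=23<=B[j]=33 take 23, i++
i=6 j=4: A[i]=37>B[j]=33 take 33, j++
i=6 j=5: A[i]=37<=B[j]=38 take 37, i++
i=7 j=5: A[i]=39>B[j]=38 take 38, j++
i=7 j=6: A[i]=39<=B[j]=39 take 39, i++
i=8 j=6: A done, take B[j]=39, j++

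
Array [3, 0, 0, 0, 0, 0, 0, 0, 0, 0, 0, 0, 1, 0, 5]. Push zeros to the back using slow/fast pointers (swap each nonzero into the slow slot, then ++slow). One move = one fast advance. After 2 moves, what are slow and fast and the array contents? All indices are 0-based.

slow=1, fast=2, a=[3, 0, 0, 0, 0, 0, 0, 0, 0, 0, 0, 0, 1, 0, 5]

(s=0,f=0) a[fast]=3≠0 swap→a[0]=3 → slow++,fast++
(s=1,f=1) a[fast]=0 → fast++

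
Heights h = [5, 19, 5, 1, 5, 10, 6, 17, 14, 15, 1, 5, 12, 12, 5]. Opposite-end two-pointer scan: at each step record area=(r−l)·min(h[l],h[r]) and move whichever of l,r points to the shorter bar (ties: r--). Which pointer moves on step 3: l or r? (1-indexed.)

r

l=1 r=15: min(5,5)*14=70 best=70 *, r--
l=1 r=14: min(5,12)*13=65 best=70, l++
l=2 r=14: min(19,12)*12=144 best=144 *, r--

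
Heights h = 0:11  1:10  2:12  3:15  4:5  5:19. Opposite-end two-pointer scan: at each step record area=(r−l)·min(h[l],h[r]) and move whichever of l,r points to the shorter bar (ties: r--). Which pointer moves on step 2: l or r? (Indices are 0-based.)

l=0 r=5: min(11,19)*5=55 best=55 *, l++
l=1 r=5: min(10,19)*4=40 best=55, l++

l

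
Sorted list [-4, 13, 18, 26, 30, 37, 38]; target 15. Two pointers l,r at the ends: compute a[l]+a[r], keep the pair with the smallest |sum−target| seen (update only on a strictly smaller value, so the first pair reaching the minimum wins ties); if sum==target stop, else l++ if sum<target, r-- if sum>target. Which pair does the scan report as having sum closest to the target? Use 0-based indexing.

pair (-4, 18) with sum 14 (|Δ|=1)

l=0 r=6: -4+38=34 d=19 *, r--
l=0 r=5: -4+37=33 d=18 *, r--
l=0 r=4: -4+30=26 d=11 *, r--
l=0 r=3: -4+26=22 d=7 *, r--
l=0 r=2: -4+18=14 d=1 *, l++
l=1 r=2: 13+18=31 d=16, r--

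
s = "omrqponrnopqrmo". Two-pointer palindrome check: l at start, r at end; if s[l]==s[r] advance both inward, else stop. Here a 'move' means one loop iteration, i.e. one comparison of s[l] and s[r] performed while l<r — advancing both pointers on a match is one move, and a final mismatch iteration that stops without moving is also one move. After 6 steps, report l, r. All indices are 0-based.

[0,14] 'o'=='o' → l++,r--
[1,13] 'm'=='m' → l++,r--
[2,12] 'r'=='r' → l++,r--
[3,11] 'q'=='q' → l++,r--
[4,10] 'p'=='p' → l++,r--
[5,9] 'o'=='o' → l++,r--

l=6, r=8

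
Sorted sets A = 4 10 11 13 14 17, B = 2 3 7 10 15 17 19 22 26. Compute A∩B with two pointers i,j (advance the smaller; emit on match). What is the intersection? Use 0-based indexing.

i=0 j=0: 4>2, j++
i=0 j=1: 4>3, j++
i=0 j=2: 4<7, i++
i=1 j=2: 10>7, j++
i=1 j=3: 10==10 emit, i++,j++
i=2 j=4: 11<15, i++
i=3 j=4: 13<15, i++
i=4 j=4: 14<15, i++
i=5 j=4: 17>15, j++
i=5 j=5: 17==17 emit, i++,j++

intersection = [10, 17]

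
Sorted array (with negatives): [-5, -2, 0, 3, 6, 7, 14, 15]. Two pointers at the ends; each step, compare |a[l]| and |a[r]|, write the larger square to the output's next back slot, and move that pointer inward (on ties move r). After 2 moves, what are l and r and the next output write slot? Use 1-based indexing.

l=1, r=6, next write slot=6

[1,8] |-5|<=|15| out[8]=225 → r--
[1,7] |-5|<=|14| out[7]=196 → r--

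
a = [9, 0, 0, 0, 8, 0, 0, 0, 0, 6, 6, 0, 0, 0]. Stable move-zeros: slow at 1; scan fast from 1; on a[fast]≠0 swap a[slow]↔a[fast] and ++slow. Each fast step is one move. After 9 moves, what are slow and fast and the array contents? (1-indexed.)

(s=1,f=1) a[fast]=9≠0 swap→a[1]=9 → slow++,fast++
(s=2,f=2) a[fast]=0 → fast++
(s=2,f=3) a[fast]=0 → fast++
(s=2,f=4) a[fast]=0 → fast++
(s=2,f=5) a[fast]=8≠0 swap→a[2]=8 → slow++,fast++
(s=3,f=6) a[fast]=0 → fast++
(s=3,f=7) a[fast]=0 → fast++
(s=3,f=8) a[fast]=0 → fast++
(s=3,f=9) a[fast]=0 → fast++

slow=3, fast=10, a=[9, 8, 0, 0, 0, 0, 0, 0, 0, 6, 6, 0, 0, 0]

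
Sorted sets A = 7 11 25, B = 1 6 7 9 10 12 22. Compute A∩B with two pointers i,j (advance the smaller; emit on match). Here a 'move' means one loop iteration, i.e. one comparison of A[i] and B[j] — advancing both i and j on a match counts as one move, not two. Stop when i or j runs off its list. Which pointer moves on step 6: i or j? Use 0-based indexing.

[i=0,j=0] 7>1 → j++
[i=0,j=1] 7>6 → j++
[i=0,j=2] 7==7 emit → i++,j++
[i=1,j=3] 11>9 → j++
[i=1,j=4] 11>10 → j++
[i=1,j=5] 11<12 → i++

i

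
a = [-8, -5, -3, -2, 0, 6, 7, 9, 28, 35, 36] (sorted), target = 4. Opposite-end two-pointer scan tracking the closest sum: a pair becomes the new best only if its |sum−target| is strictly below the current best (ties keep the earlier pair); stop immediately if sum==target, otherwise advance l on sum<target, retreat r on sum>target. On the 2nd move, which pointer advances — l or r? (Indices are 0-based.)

l=0 r=10: -8+36=28 d=24 *, r--
l=0 r=9: -8+35=27 d=23 *, r--

r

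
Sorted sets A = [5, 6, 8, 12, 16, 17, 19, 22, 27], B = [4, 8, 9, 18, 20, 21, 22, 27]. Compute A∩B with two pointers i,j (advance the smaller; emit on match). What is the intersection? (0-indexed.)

i=0 j=0: 5>4, j++
i=0 j=1: 5<8, i++
i=1 j=1: 6<8, i++
i=2 j=1: 8==8 emit, i++,j++
i=3 j=2: 12>9, j++
i=3 j=3: 12<18, i++
i=4 j=3: 16<18, i++
i=5 j=3: 17<18, i++
i=6 j=3: 19>18, j++
i=6 j=4: 19<20, i++
i=7 j=4: 22>20, j++
i=7 j=5: 22>21, j++
i=7 j=6: 22==22 emit, i++,j++
i=8 j=7: 27==27 emit, i++,j++

intersection = [8, 22, 27]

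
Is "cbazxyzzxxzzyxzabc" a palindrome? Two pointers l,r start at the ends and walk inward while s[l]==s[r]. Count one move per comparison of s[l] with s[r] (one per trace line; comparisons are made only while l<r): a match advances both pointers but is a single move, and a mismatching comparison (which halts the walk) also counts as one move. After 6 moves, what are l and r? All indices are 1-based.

l=1 r=18: 'c'=='c', l++,r--
l=2 r=17: 'b'=='b', l++,r--
l=3 r=16: 'a'=='a', l++,r--
l=4 r=15: 'z'=='z', l++,r--
l=5 r=14: 'x'=='x', l++,r--
l=6 r=13: 'y'=='y', l++,r--

l=7, r=12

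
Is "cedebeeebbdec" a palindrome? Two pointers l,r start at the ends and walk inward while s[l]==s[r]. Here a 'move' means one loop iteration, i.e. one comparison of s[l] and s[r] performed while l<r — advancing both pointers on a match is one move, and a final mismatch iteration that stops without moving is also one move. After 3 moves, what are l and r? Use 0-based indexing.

l=0 r=12: 'c'=='c', l++,r--
l=1 r=11: 'e'=='e', l++,r--
l=2 r=10: 'd'=='d', l++,r--

l=3, r=9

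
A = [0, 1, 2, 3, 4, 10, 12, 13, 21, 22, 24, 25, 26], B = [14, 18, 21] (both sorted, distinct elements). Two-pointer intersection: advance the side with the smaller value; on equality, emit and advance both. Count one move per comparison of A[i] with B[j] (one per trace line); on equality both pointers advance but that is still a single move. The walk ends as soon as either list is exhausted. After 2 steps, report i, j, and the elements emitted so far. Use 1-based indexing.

i=1 j=1: 0<14, i++
i=2 j=1: 1<14, i++

i=3, j=1, emitted=[]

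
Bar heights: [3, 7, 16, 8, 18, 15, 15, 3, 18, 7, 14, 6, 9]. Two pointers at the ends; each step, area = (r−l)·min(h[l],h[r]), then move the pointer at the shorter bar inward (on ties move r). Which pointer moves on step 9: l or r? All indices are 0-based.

r

l=0 r=12: min(3,9)*12=36 best=36 *, l++
l=1 r=12: min(7,9)*11=77 best=77 *, l++
l=2 r=12: min(16,9)*10=90 best=90 *, r--
l=2 r=11: min(16,6)*9=54 best=90, r--
l=2 r=10: min(16,14)*8=112 best=112 *, r--
l=2 r=9: min(16,7)*7=49 best=112, r--
l=2 r=8: min(16,18)*6=96 best=112, l++
l=3 r=8: min(8,18)*5=40 best=112, l++
l=4 r=8: min(18,18)*4=72 best=112, r--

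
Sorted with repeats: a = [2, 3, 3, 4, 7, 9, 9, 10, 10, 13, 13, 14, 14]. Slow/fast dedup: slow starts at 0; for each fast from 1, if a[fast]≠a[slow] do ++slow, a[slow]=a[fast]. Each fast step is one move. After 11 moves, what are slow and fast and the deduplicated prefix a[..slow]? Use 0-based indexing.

slow=7, fast=12, prefix=[2, 3, 4, 7, 9, 10, 13, 14]

(s=0,f=1) a[fast]=3≠a[slow]=2 write a[1]=3 → slow++,fast++
(s=1,f=2) a[fast]=3=a[slow] dup → fast++
(s=1,f=3) a[fast]=4≠a[slow]=3 write a[2]=4 → slow++,fast++
(s=2,f=4) a[fast]=7≠a[slow]=4 write a[3]=7 → slow++,fast++
(s=3,f=5) a[fast]=9≠a[slow]=7 write a[4]=9 → slow++,fast++
(s=4,f=6) a[fast]=9=a[slow] dup → fast++
(s=4,f=7) a[fast]=10≠a[slow]=9 write a[5]=10 → slow++,fast++
(s=5,f=8) a[fast]=10=a[slow] dup → fast++
(s=5,f=9) a[fast]=13≠a[slow]=10 write a[6]=13 → slow++,fast++
(s=6,f=10) a[fast]=13=a[slow] dup → fast++
(s=6,f=11) a[fast]=14≠a[slow]=13 write a[7]=14 → slow++,fast++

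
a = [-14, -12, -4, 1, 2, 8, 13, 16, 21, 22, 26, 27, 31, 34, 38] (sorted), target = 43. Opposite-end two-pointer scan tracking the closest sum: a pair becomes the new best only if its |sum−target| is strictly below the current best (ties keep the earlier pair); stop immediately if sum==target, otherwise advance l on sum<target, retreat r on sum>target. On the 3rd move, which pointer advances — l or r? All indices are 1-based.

[1,15] -14+38=24 d=19 * → l++
[2,15] -12+38=26 d=17 * → l++
[3,15] -4+38=34 d=9 * → l++

l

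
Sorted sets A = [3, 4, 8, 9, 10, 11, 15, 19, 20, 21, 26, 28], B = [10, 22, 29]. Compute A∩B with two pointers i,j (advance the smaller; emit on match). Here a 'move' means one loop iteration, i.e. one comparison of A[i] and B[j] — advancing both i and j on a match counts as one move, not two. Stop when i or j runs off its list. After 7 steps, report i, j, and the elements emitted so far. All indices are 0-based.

[i=0,j=0] 3<10 → i++
[i=1,j=0] 4<10 → i++
[i=2,j=0] 8<10 → i++
[i=3,j=0] 9<10 → i++
[i=4,j=0] 10==10 emit → i++,j++
[i=5,j=1] 11<22 → i++
[i=6,j=1] 15<22 → i++

i=7, j=1, emitted=[10]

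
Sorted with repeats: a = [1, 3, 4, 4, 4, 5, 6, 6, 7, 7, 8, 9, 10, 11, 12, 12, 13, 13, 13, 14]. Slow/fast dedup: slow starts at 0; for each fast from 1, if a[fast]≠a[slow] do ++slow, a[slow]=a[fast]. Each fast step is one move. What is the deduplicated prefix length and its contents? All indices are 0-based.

(s=0,f=1) a[fast]=3≠a[slow]=1 write a[1]=3 → slow++,fast++
(s=1,f=2) a[fast]=4≠a[slow]=3 write a[2]=4 → slow++,fast++
(s=2,f=3) a[fast]=4=a[slow] dup → fast++
(s=2,f=4) a[fast]=4=a[slow] dup → fast++
(s=2,f=5) a[fast]=5≠a[slow]=4 write a[3]=5 → slow++,fast++
(s=3,f=6) a[fast]=6≠a[slow]=5 write a[4]=6 → slow++,fast++
(s=4,f=7) a[fast]=6=a[slow] dup → fast++
(s=4,f=8) a[fast]=7≠a[slow]=6 write a[5]=7 → slow++,fast++
(s=5,f=9) a[fast]=7=a[slow] dup → fast++
(s=5,f=10) a[fast]=8≠a[slow]=7 write a[6]=8 → slow++,fast++
(s=6,f=11) a[fast]=9≠a[slow]=8 write a[7]=9 → slow++,fast++
(s=7,f=12) a[fast]=10≠a[slow]=9 write a[8]=10 → slow++,fast++
(s=8,f=13) a[fast]=11≠a[slow]=10 write a[9]=11 → slow++,fast++
(s=9,f=14) a[fast]=12≠a[slow]=11 write a[10]=12 → slow++,fast++
(s=10,f=15) a[fast]=12=a[slow] dup → fast++
(s=10,f=16) a[fast]=13≠a[slow]=12 write a[11]=13 → slow++,fast++
(s=11,f=17) a[fast]=13=a[slow] dup → fast++
(s=11,f=18) a[fast]=13=a[slow] dup → fast++
(s=11,f=19) a[fast]=14≠a[slow]=13 write a[12]=14 → slow++,fast++

length 13; prefix = [1, 3, 4, 5, 6, 7, 8, 9, 10, 11, 12, 13, 14]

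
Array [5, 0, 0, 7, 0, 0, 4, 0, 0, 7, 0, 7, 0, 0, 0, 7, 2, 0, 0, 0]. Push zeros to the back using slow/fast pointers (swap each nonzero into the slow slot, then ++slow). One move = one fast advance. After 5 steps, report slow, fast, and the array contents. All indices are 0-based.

(s=0,f=0) a[fast]=5≠0 swap→a[0]=5 → slow++,fast++
(s=1,f=1) a[fast]=0 → fast++
(s=1,f=2) a[fast]=0 → fast++
(s=1,f=3) a[fast]=7≠0 swap→a[1]=7 → slow++,fast++
(s=2,f=4) a[fast]=0 → fast++

slow=2, fast=5, a=[5, 7, 0, 0, 0, 0, 4, 0, 0, 7, 0, 7, 0, 0, 0, 7, 2, 0, 0, 0]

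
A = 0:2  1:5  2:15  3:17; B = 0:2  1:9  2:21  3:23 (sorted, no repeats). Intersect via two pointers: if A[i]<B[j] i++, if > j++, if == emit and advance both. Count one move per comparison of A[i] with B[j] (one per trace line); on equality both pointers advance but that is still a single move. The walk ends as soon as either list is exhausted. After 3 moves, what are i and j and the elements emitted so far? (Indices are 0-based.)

i=2, j=2, emitted=[2]

[i=0,j=0] 2==2 emit → i++,j++
[i=1,j=1] 5<9 → i++
[i=2,j=1] 15>9 → j++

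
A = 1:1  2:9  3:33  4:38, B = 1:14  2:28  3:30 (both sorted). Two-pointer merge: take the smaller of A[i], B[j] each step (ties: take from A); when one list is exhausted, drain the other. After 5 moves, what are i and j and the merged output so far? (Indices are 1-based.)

[i=1,j=1] A[i]=1<=B[j]=14 take 1 → i++
[i=2,j=1] A[i]=9<=B[j]=14 take 9 → i++
[i=3,j=1] A[i]=33>B[j]=14 take 14 → j++
[i=3,j=2] A[i]=33>B[j]=28 take 28 → j++
[i=3,j=3] A[i]=33>B[j]=30 take 30 → j++

i=3, j=4, merged so far=[1, 9, 14, 28, 30]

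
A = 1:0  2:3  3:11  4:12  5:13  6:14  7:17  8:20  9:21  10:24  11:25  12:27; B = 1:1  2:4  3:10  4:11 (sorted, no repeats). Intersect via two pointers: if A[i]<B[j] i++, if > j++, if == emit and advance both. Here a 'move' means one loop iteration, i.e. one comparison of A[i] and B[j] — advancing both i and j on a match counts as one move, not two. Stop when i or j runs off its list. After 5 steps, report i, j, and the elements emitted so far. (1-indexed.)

i=3, j=4, emitted=[]

i=1 j=1: 0<1, i++
i=2 j=1: 3>1, j++
i=2 j=2: 3<4, i++
i=3 j=2: 11>4, j++
i=3 j=3: 11>10, j++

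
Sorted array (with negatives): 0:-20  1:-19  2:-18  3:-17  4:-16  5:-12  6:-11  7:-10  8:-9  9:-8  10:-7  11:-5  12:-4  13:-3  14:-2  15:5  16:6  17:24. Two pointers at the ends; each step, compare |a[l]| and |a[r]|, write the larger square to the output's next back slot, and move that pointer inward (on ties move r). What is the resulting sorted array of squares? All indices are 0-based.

[4, 9, 16, 25, 25, 36, 49, 64, 81, 100, 121, 144, 256, 289, 324, 361, 400, 576]

l=0 r=17: |-20|<=|24| out[17]=576, r--
l=0 r=16: |-20|>|6| out[16]=400, l++
l=1 r=16: |-19|>|6| out[15]=361, l++
l=2 r=16: |-18|>|6| out[14]=324, l++
l=3 r=16: |-17|>|6| out[13]=289, l++
l=4 r=16: |-16|>|6| out[12]=256, l++
l=5 r=16: |-12|>|6| out[11]=144, l++
l=6 r=16: |-11|>|6| out[10]=121, l++
l=7 r=16: |-10|>|6| out[9]=100, l++
l=8 r=16: |-9|>|6| out[8]=81, l++
l=9 r=16: |-8|>|6| out[7]=64, l++
l=10 r=16: |-7|>|6| out[6]=49, l++
l=11 r=16: |-5|<=|6| out[5]=36, r--
l=11 r=15: |-5|<=|5| out[4]=25, r--
l=11 r=14: |-5|>|-2| out[3]=25, l++
l=12 r=14: |-4|>|-2| out[2]=16, l++
l=13 r=14: |-3|>|-2| out[1]=9, l++
l=14 r=14: |-2|<=|-2| out[0]=4, r--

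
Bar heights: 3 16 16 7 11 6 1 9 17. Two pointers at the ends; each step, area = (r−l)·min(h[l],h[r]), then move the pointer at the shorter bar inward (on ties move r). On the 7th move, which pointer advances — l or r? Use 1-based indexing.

l

l=1 r=9: min(3,17)*8=24 best=24 *, l++
l=2 r=9: min(16,17)*7=112 best=112 *, l++
l=3 r=9: min(16,17)*6=96 best=112, l++
l=4 r=9: min(7,17)*5=35 best=112, l++
l=5 r=9: min(11,17)*4=44 best=112, l++
l=6 r=9: min(6,17)*3=18 best=112, l++
l=7 r=9: min(1,17)*2=2 best=112, l++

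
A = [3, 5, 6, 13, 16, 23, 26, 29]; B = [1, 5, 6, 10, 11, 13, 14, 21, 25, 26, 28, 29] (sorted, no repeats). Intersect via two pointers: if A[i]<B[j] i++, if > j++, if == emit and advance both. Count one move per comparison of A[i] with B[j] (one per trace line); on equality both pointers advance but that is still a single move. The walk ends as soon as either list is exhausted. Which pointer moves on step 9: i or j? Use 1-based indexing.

i

[i=1,j=1] 3>1 → j++
[i=1,j=2] 3<5 → i++
[i=2,j=2] 5==5 emit → i++,j++
[i=3,j=3] 6==6 emit → i++,j++
[i=4,j=4] 13>10 → j++
[i=4,j=5] 13>11 → j++
[i=4,j=6] 13==13 emit → i++,j++
[i=5,j=7] 16>14 → j++
[i=5,j=8] 16<21 → i++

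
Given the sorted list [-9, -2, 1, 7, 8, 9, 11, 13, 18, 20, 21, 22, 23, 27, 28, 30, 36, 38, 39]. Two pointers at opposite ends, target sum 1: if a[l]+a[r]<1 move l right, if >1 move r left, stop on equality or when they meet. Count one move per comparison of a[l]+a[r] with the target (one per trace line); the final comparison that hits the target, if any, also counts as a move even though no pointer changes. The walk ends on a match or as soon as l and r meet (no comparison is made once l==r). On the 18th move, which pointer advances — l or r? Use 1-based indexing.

l=1 r=19: -9+39=30 >1, r--
l=1 r=18: -9+38=29 >1, r--
l=1 r=17: -9+36=27 >1, r--
l=1 r=16: -9+30=21 >1, r--
l=1 r=15: -9+28=19 >1, r--
l=1 r=14: -9+27=18 >1, r--
l=1 r=13: -9+23=14 >1, r--
l=1 r=12: -9+22=13 >1, r--
l=1 r=11: -9+21=12 >1, r--
l=1 r=10: -9+20=11 >1, r--
l=1 r=9: -9+18=9 >1, r--
l=1 r=8: -9+13=4 >1, r--
l=1 r=7: -9+11=2 >1, r--
l=1 r=6: -9+9=0 <1, l++
l=2 r=6: -2+9=7 >1, r--
l=2 r=5: -2+8=6 >1, r--
l=2 r=4: -2+7=5 >1, r--
l=2 r=3: -2+1=-1 <1, l++

l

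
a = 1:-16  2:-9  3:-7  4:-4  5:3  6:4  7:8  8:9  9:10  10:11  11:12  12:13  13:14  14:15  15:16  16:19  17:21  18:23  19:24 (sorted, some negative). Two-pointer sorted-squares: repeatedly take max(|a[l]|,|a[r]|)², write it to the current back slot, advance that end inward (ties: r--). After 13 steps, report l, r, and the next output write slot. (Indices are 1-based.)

l=1 r=19: |-16|<=|24| out[19]=576, r--
l=1 r=18: |-16|<=|23| out[18]=529, r--
l=1 r=17: |-16|<=|21| out[17]=441, r--
l=1 r=16: |-16|<=|19| out[16]=361, r--
l=1 r=15: |-16|<=|16| out[15]=256, r--
l=1 r=14: |-16|>|15| out[14]=256, l++
l=2 r=14: |-9|<=|15| out[13]=225, r--
l=2 r=13: |-9|<=|14| out[12]=196, r--
l=2 r=12: |-9|<=|13| out[11]=169, r--
l=2 r=11: |-9|<=|12| out[10]=144, r--
l=2 r=10: |-9|<=|11| out[9]=121, r--
l=2 r=9: |-9|<=|10| out[8]=100, r--
l=2 r=8: |-9|<=|9| out[7]=81, r--

l=2, r=7, next write slot=6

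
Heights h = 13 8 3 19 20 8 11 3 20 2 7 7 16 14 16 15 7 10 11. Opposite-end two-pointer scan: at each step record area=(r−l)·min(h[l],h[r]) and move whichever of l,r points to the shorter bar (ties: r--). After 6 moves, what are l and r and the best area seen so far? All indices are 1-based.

l=4, r=16, best area=198

[1,19] min(13,11)*18=198 best=198 * → r--
[1,18] min(13,10)*17=170 best=198 → r--
[1,17] min(13,7)*16=112 best=198 → r--
[1,16] min(13,15)*15=195 best=198 → l++
[2,16] min(8,15)*14=112 best=198 → l++
[3,16] min(3,15)*13=39 best=198 → l++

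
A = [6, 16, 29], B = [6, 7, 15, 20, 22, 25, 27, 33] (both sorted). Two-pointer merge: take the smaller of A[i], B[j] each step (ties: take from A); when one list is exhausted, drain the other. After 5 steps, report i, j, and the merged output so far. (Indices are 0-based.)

i=2, j=3, merged so far=[6, 6, 7, 15, 16]

[i=0,j=0] A[i]=6<=B[j]=6 take 6 → i++
[i=1,j=0] A[i]=16>B[j]=6 take 6 → j++
[i=1,j=1] A[i]=16>B[j]=7 take 7 → j++
[i=1,j=2] A[i]=16>B[j]=15 take 15 → j++
[i=1,j=3] A[i]=16<=B[j]=20 take 16 → i++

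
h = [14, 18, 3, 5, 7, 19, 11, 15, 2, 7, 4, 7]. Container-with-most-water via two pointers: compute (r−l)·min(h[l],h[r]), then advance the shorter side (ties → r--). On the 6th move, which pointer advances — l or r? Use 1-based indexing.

r

[1,12] min(14,7)*11=77 best=77 * → r--
[1,11] min(14,4)*10=40 best=77 → r--
[1,10] min(14,7)*9=63 best=77 → r--
[1,9] min(14,2)*8=16 best=77 → r--
[1,8] min(14,15)*7=98 best=98 * → l++
[2,8] min(18,15)*6=90 best=98 → r--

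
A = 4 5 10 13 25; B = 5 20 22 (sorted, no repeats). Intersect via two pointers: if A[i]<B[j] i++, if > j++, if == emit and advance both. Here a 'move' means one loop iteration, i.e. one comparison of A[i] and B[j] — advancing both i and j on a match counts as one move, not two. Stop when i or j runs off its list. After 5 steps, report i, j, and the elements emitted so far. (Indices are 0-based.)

[i=0,j=0] 4<5 → i++
[i=1,j=0] 5==5 emit → i++,j++
[i=2,j=1] 10<20 → i++
[i=3,j=1] 13<20 → i++
[i=4,j=1] 25>20 → j++

i=4, j=2, emitted=[5]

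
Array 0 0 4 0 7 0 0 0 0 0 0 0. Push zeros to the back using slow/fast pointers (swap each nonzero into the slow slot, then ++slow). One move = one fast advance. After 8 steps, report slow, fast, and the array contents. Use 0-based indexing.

(s=0,f=0) a[fast]=0 → fast++
(s=0,f=1) a[fast]=0 → fast++
(s=0,f=2) a[fast]=4≠0 swap→a[0]=4 → slow++,fast++
(s=1,f=3) a[fast]=0 → fast++
(s=1,f=4) a[fast]=7≠0 swap→a[1]=7 → slow++,fast++
(s=2,f=5) a[fast]=0 → fast++
(s=2,f=6) a[fast]=0 → fast++
(s=2,f=7) a[fast]=0 → fast++

slow=2, fast=8, a=[4, 7, 0, 0, 0, 0, 0, 0, 0, 0, 0, 0]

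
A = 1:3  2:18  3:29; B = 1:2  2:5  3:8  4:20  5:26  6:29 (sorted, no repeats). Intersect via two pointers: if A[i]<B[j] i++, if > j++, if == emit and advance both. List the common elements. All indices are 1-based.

[i=1,j=1] 3>2 → j++
[i=1,j=2] 3<5 → i++
[i=2,j=2] 18>5 → j++
[i=2,j=3] 18>8 → j++
[i=2,j=4] 18<20 → i++
[i=3,j=4] 29>20 → j++
[i=3,j=5] 29>26 → j++
[i=3,j=6] 29==29 emit → i++,j++

intersection = [29]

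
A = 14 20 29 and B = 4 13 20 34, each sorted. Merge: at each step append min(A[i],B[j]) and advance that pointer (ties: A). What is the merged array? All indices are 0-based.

i=0 j=0: A[i]=14>B[j]=4 take 4, j++
i=0 j=1: A[i]=14>B[j]=13 take 13, j++
i=0 j=2: A[i]=14<=B[j]=20 take 14, i++
i=1 j=2: A[i]=20<=B[j]=20 take 20, i++
i=2 j=2: A[i]=29>B[j]=20 take 20, j++
i=2 j=3: A[i]=29<=B[j]=34 take 29, i++
i=3 j=3: A done, take B[j]=34, j++

[4, 13, 14, 20, 20, 29, 34]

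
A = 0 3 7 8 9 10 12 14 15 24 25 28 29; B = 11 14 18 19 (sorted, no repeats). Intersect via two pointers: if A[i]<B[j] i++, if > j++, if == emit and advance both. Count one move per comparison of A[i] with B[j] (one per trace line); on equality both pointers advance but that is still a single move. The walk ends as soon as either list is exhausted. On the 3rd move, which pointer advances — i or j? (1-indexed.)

[i=1,j=1] 0<11 → i++
[i=2,j=1] 3<11 → i++
[i=3,j=1] 7<11 → i++

i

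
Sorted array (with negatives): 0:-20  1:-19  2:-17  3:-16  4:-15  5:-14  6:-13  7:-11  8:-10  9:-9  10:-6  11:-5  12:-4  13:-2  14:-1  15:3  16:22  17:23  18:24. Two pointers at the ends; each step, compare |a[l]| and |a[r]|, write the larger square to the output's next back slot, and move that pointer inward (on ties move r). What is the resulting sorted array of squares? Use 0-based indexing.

[1, 4, 9, 16, 25, 36, 81, 100, 121, 169, 196, 225, 256, 289, 361, 400, 484, 529, 576]

[0,18] |-20|<=|24| out[18]=576 → r--
[0,17] |-20|<=|23| out[17]=529 → r--
[0,16] |-20|<=|22| out[16]=484 → r--
[0,15] |-20|>|3| out[15]=400 → l++
[1,15] |-19|>|3| out[14]=361 → l++
[2,15] |-17|>|3| out[13]=289 → l++
[3,15] |-16|>|3| out[12]=256 → l++
[4,15] |-15|>|3| out[11]=225 → l++
[5,15] |-14|>|3| out[10]=196 → l++
[6,15] |-13|>|3| out[9]=169 → l++
[7,15] |-11|>|3| out[8]=121 → l++
[8,15] |-10|>|3| out[7]=100 → l++
[9,15] |-9|>|3| out[6]=81 → l++
[10,15] |-6|>|3| out[5]=36 → l++
[11,15] |-5|>|3| out[4]=25 → l++
[12,15] |-4|>|3| out[3]=16 → l++
[13,15] |-2|<=|3| out[2]=9 → r--
[13,14] |-2|>|-1| out[1]=4 → l++
[14,14] |-1|<=|-1| out[0]=1 → r--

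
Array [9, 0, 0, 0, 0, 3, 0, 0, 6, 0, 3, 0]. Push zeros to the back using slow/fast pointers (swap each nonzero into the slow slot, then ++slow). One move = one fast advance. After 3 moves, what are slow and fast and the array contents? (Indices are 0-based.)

slow=1, fast=3, a=[9, 0, 0, 0, 0, 3, 0, 0, 6, 0, 3, 0]

slow=0 fast=0: a[fast]=9≠0 swap→a[0]=9, slow++,fast++
slow=1 fast=1: a[fast]=0, fast++
slow=1 fast=2: a[fast]=0, fast++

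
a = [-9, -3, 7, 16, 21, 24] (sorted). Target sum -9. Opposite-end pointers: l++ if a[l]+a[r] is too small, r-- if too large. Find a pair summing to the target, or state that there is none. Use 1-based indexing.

no pair

l=1 r=6: -9+24=15 >-9, r--
l=1 r=5: -9+21=12 >-9, r--
l=1 r=4: -9+16=7 >-9, r--
l=1 r=3: -9+7=-2 >-9, r--
l=1 r=2: -9+-3=-12 <-9, l++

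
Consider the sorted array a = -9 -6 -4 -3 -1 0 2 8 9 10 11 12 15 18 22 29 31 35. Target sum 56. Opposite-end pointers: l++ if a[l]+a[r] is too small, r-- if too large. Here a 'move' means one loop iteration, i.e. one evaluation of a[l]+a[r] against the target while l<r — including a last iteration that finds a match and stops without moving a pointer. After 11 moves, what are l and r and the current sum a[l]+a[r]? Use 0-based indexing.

l=11, r=17, sum=47

l=0 r=17: -9+35=26 <56, l++
l=1 r=17: -6+35=29 <56, l++
l=2 r=17: -4+35=31 <56, l++
l=3 r=17: -3+35=32 <56, l++
l=4 r=17: -1+35=34 <56, l++
l=5 r=17: 0+35=35 <56, l++
l=6 r=17: 2+35=37 <56, l++
l=7 r=17: 8+35=43 <56, l++
l=8 r=17: 9+35=44 <56, l++
l=9 r=17: 10+35=45 <56, l++
l=10 r=17: 11+35=46 <56, l++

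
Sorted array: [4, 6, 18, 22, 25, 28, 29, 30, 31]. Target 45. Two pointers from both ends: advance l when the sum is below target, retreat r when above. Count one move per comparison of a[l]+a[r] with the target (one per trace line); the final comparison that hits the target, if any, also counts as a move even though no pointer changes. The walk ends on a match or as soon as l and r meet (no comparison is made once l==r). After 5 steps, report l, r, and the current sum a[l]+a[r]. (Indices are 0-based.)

l=0 r=8: 4+31=35 <45, l++
l=1 r=8: 6+31=37 <45, l++
l=2 r=8: 18+31=49 >45, r--
l=2 r=7: 18+30=48 >45, r--
l=2 r=6: 18+29=47 >45, r--

l=2, r=5, sum=46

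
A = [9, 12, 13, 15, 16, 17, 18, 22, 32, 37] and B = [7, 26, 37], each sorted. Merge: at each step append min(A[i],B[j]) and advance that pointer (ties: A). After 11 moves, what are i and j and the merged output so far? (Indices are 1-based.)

i=10, j=3, merged so far=[7, 9, 12, 13, 15, 16, 17, 18, 22, 26, 32]

[i=1,j=1] A[i]=9>B[j]=7 take 7 → j++
[i=1,j=2] A[i]=9<=B[j]=26 take 9 → i++
[i=2,j=2] A[i]=12<=B[j]=26 take 12 → i++
[i=3,j=2] A[i]=13<=B[j]=26 take 13 → i++
[i=4,j=2] A[i]=15<=B[j]=26 take 15 → i++
[i=5,j=2] A[i]=16<=B[j]=26 take 16 → i++
[i=6,j=2] A[i]=17<=B[j]=26 take 17 → i++
[i=7,j=2] A[i]=18<=B[j]=26 take 18 → i++
[i=8,j=2] A[i]=22<=B[j]=26 take 22 → i++
[i=9,j=2] A[i]=32>B[j]=26 take 26 → j++
[i=9,j=3] A[i]=32<=B[j]=37 take 32 → i++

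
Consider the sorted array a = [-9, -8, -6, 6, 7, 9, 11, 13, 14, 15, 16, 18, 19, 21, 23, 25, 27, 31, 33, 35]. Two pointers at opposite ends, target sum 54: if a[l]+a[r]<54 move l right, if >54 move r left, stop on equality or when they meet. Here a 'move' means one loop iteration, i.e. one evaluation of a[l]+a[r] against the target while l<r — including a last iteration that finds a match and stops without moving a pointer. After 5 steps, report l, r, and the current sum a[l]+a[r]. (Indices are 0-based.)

l=5, r=19, sum=44

l=0 r=19: -9+35=26 <54, l++
l=1 r=19: -8+35=27 <54, l++
l=2 r=19: -6+35=29 <54, l++
l=3 r=19: 6+35=41 <54, l++
l=4 r=19: 7+35=42 <54, l++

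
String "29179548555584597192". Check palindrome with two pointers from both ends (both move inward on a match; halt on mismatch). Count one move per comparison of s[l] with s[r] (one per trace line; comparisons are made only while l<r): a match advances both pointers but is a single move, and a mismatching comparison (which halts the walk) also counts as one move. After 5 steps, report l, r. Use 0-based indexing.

l=0 r=19: '2'=='2', l++,r--
l=1 r=18: '9'=='9', l++,r--
l=2 r=17: '1'=='1', l++,r--
l=3 r=16: '7'=='7', l++,r--
l=4 r=15: '9'=='9', l++,r--

l=5, r=14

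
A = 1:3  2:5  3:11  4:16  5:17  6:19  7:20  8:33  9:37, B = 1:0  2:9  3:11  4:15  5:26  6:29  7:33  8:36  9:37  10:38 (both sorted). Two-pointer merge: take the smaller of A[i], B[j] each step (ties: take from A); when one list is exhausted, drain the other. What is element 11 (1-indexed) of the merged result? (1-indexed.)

merged[11] = 20

i=1 j=1: A[i]=3>B[j]=0 take 0, j++
i=1 j=2: A[i]=3<=B[j]=9 take 3, i++
i=2 j=2: A[i]=5<=B[j]=9 take 5, i++
i=3 j=2: A[i]=11>B[j]=9 take 9, j++
i=3 j=3: A[i]=11<=B[j]=11 take 11, i++
i=4 j=3: A[i]=16>B[j]=11 take 11, j++
i=4 j=4: A[i]=16>B[j]=15 take 15, j++
i=4 j=5: A[i]=16<=B[j]=26 take 16, i++
i=5 j=5: A[i]=17<=B[j]=26 take 17, i++
i=6 j=5: A[i]=19<=B[j]=26 take 19, i++
i=7 j=5: A[i]=20<=B[j]=26 take 20, i++
i=8 j=5: A[i]=33>B[j]=26 take 26, j++
i=8 j=6: A[i]=33>B[j]=29 take 29, j++
i=8 j=7: A[i]=33<=B[j]=33 take 33, i++
i=9 j=7: A[i]=37>B[j]=33 take 33, j++
i=9 j=8: A[i]=37>B[j]=36 take 36, j++
i=9 j=9: A[i]=37<=B[j]=37 take 37, i++
i=10 j=9: A done, take B[j]=37, j++
i=10 j=10: A done, take B[j]=38, j++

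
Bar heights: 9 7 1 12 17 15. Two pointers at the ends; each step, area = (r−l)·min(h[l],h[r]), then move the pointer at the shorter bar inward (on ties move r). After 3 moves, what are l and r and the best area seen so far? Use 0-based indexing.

l=3, r=5, best area=45

[0,5] min(9,15)*5=45 best=45 * → l++
[1,5] min(7,15)*4=28 best=45 → l++
[2,5] min(1,15)*3=3 best=45 → l++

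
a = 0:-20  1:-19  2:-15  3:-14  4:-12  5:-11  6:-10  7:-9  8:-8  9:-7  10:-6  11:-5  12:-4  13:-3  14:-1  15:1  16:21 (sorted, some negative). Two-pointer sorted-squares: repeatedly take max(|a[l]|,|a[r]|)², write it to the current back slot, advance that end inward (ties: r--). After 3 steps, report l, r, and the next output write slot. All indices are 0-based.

[0,16] |-20|<=|21| out[16]=441 → r--
[0,15] |-20|>|1| out[15]=400 → l++
[1,15] |-19|>|1| out[14]=361 → l++

l=2, r=15, next write slot=13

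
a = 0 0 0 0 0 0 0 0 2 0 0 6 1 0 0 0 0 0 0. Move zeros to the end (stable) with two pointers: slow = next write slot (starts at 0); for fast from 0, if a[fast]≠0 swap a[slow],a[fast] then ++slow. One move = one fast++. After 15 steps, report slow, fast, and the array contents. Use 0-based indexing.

slow=0 fast=0: a[fast]=0, fast++
slow=0 fast=1: a[fast]=0, fast++
slow=0 fast=2: a[fast]=0, fast++
slow=0 fast=3: a[fast]=0, fast++
slow=0 fast=4: a[fast]=0, fast++
slow=0 fast=5: a[fast]=0, fast++
slow=0 fast=6: a[fast]=0, fast++
slow=0 fast=7: a[fast]=0, fast++
slow=0 fast=8: a[fast]=2≠0 swap→a[0]=2, slow++,fast++
slow=1 fast=9: a[fast]=0, fast++
slow=1 fast=10: a[fast]=0, fast++
slow=1 fast=11: a[fast]=6≠0 swap→a[1]=6, slow++,fast++
slow=2 fast=12: a[fast]=1≠0 swap→a[2]=1, slow++,fast++
slow=3 fast=13: a[fast]=0, fast++
slow=3 fast=14: a[fast]=0, fast++

slow=3, fast=15, a=[2, 6, 1, 0, 0, 0, 0, 0, 0, 0, 0, 0, 0, 0, 0, 0, 0, 0, 0]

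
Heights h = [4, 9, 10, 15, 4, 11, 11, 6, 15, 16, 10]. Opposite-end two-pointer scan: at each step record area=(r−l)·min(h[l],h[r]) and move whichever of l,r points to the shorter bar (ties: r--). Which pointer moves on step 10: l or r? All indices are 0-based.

[0,10] min(4,10)*10=40 best=40 * → l++
[1,10] min(9,10)*9=81 best=81 * → l++
[2,10] min(10,10)*8=80 best=81 → r--
[2,9] min(10,16)*7=70 best=81 → l++
[3,9] min(15,16)*6=90 best=90 * → l++
[4,9] min(4,16)*5=20 best=90 → l++
[5,9] min(11,16)*4=44 best=90 → l++
[6,9] min(11,16)*3=33 best=90 → l++
[7,9] min(6,16)*2=12 best=90 → l++
[8,9] min(15,16)*1=15 best=90 → l++

l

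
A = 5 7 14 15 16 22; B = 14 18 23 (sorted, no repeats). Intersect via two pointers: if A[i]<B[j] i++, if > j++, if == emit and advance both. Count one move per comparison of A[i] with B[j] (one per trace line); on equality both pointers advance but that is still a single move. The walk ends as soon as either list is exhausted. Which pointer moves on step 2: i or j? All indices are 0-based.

i

[i=0,j=0] 5<14 → i++
[i=1,j=0] 7<14 → i++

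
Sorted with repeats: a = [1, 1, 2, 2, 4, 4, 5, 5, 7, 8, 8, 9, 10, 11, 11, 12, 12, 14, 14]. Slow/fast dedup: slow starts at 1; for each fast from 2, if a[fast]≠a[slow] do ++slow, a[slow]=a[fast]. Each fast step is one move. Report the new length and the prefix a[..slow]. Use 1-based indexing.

slow=1 fast=2: a[fast]=1=a[slow] dup, fast++
slow=1 fast=3: a[fast]=2≠a[slow]=1 write a[2]=2, slow++,fast++
slow=2 fast=4: a[fast]=2=a[slow] dup, fast++
slow=2 fast=5: a[fast]=4≠a[slow]=2 write a[3]=4, slow++,fast++
slow=3 fast=6: a[fast]=4=a[slow] dup, fast++
slow=3 fast=7: a[fast]=5≠a[slow]=4 write a[4]=5, slow++,fast++
slow=4 fast=8: a[fast]=5=a[slow] dup, fast++
slow=4 fast=9: a[fast]=7≠a[slow]=5 write a[5]=7, slow++,fast++
slow=5 fast=10: a[fast]=8≠a[slow]=7 write a[6]=8, slow++,fast++
slow=6 fast=11: a[fast]=8=a[slow] dup, fast++
slow=6 fast=12: a[fast]=9≠a[slow]=8 write a[7]=9, slow++,fast++
slow=7 fast=13: a[fast]=10≠a[slow]=9 write a[8]=10, slow++,fast++
slow=8 fast=14: a[fast]=11≠a[slow]=10 write a[9]=11, slow++,fast++
slow=9 fast=15: a[fast]=11=a[slow] dup, fast++
slow=9 fast=16: a[fast]=12≠a[slow]=11 write a[10]=12, slow++,fast++
slow=10 fast=17: a[fast]=12=a[slow] dup, fast++
slow=10 fast=18: a[fast]=14≠a[slow]=12 write a[11]=14, slow++,fast++
slow=11 fast=19: a[fast]=14=a[slow] dup, fast++

length 11; prefix = [1, 2, 4, 5, 7, 8, 9, 10, 11, 12, 14]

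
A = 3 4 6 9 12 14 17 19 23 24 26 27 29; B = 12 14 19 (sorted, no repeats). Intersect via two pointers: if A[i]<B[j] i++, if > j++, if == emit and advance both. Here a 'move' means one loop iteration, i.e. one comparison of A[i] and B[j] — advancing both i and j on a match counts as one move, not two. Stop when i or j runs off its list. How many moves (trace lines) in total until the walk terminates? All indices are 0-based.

[i=0,j=0] 3<12 → i++
[i=1,j=0] 4<12 → i++
[i=2,j=0] 6<12 → i++
[i=3,j=0] 9<12 → i++
[i=4,j=0] 12==12 emit → i++,j++
[i=5,j=1] 14==14 emit → i++,j++
[i=6,j=2] 17<19 → i++
[i=7,j=2] 19==19 emit → i++,j++

8 moves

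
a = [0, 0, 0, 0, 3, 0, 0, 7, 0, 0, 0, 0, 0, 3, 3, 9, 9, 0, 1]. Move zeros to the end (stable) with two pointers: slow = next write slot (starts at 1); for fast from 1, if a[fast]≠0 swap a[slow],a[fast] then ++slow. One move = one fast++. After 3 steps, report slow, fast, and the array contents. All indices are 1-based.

slow=1, fast=4, a=[0, 0, 0, 0, 3, 0, 0, 7, 0, 0, 0, 0, 0, 3, 3, 9, 9, 0, 1]

slow=1 fast=1: a[fast]=0, fast++
slow=1 fast=2: a[fast]=0, fast++
slow=1 fast=3: a[fast]=0, fast++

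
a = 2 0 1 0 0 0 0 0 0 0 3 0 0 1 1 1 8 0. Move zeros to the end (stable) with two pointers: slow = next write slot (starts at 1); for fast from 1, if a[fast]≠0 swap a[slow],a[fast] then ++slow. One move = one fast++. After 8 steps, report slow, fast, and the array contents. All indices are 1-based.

(s=1,f=1) a[fast]=2≠0 swap→a[1]=2 → slow++,fast++
(s=2,f=2) a[fast]=0 → fast++
(s=2,f=3) a[fast]=1≠0 swap→a[2]=1 → slow++,fast++
(s=3,f=4) a[fast]=0 → fast++
(s=3,f=5) a[fast]=0 → fast++
(s=3,f=6) a[fast]=0 → fast++
(s=3,f=7) a[fast]=0 → fast++
(s=3,f=8) a[fast]=0 → fast++

slow=3, fast=9, a=[2, 1, 0, 0, 0, 0, 0, 0, 0, 0, 3, 0, 0, 1, 1, 1, 8, 0]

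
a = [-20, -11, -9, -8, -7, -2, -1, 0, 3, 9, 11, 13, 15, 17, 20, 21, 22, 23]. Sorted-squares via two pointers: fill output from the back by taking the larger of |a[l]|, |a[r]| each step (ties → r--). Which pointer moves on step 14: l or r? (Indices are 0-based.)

l=0 r=17: |-20|<=|23| out[17]=529, r--
l=0 r=16: |-20|<=|22| out[16]=484, r--
l=0 r=15: |-20|<=|21| out[15]=441, r--
l=0 r=14: |-20|<=|20| out[14]=400, r--
l=0 r=13: |-20|>|17| out[13]=400, l++
l=1 r=13: |-11|<=|17| out[12]=289, r--
l=1 r=12: |-11|<=|15| out[11]=225, r--
l=1 r=11: |-11|<=|13| out[10]=169, r--
l=1 r=10: |-11|<=|11| out[9]=121, r--
l=1 r=9: |-11|>|9| out[8]=121, l++
l=2 r=9: |-9|<=|9| out[7]=81, r--
l=2 r=8: |-9|>|3| out[6]=81, l++
l=3 r=8: |-8|>|3| out[5]=64, l++
l=4 r=8: |-7|>|3| out[4]=49, l++

l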